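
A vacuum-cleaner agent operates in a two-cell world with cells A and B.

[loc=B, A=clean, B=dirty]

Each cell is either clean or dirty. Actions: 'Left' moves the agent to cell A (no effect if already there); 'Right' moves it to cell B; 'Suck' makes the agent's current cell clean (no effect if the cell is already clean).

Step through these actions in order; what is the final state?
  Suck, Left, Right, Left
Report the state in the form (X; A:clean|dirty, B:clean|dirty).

step 1/4 (Suck): (B; A:clean, B:clean)
step 2/4 (Left): (A; A:clean, B:clean)
step 3/4 (Right): (B; A:clean, B:clean)
step 4/4 (Left): (A; A:clean, B:clean)

(A; A:clean, B:clean)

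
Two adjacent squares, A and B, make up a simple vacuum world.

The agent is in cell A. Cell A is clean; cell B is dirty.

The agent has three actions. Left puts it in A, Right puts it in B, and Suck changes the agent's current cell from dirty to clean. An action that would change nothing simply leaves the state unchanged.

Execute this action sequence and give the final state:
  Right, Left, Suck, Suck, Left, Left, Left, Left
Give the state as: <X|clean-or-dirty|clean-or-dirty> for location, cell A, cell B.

t=1 Right ⇒ <B|clean|dirty>
t=2 Left ⇒ <A|clean|dirty>
t=3 Suck ⇒ <A|clean|dirty>
t=4 Suck ⇒ <A|clean|dirty>
t=5 Left ⇒ <A|clean|dirty>
t=6 Left ⇒ <A|clean|dirty>
t=7 Left ⇒ <A|clean|dirty>
t=8 Left ⇒ <A|clean|dirty>

<A|clean|dirty>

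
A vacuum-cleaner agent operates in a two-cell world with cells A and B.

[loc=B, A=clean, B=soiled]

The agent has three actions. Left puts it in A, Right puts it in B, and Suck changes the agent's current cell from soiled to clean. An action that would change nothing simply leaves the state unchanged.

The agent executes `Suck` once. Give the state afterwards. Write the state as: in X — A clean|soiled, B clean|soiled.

start: in B — A clean, B soiled
step 1/1 (Suck): in B — A clean, B clean

in B — A clean, B clean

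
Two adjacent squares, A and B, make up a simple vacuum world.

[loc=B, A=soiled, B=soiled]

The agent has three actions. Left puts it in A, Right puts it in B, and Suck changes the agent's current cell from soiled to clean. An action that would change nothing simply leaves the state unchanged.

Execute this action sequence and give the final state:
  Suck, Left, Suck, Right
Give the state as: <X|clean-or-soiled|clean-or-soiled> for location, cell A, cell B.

<B|clean|clean>

step 1/4 (Suck): <B|soiled|clean>
step 2/4 (Left): <A|soiled|clean>
step 3/4 (Suck): <A|clean|clean>
step 4/4 (Right): <B|clean|clean>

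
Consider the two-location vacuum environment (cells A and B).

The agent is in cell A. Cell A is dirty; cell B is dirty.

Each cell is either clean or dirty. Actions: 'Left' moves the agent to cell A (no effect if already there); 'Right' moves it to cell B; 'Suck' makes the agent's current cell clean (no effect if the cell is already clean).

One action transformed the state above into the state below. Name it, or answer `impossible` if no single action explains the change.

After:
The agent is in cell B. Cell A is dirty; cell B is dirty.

try  Left: (A; A:dirty, B:dirty)
try Right: (B; A:dirty, B:dirty)  ← match
try  Suck: (A; A:clean, B:dirty)

Right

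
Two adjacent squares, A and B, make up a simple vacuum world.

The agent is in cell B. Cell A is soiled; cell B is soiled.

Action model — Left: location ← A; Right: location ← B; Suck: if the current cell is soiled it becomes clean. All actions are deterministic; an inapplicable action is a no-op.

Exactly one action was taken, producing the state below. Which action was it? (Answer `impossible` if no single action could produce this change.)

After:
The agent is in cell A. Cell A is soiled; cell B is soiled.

try  Left: loc=A A=soiled B=soiled  ← match
try Right: loc=B A=soiled B=soiled
try  Suck: loc=B A=soiled B=clean

Left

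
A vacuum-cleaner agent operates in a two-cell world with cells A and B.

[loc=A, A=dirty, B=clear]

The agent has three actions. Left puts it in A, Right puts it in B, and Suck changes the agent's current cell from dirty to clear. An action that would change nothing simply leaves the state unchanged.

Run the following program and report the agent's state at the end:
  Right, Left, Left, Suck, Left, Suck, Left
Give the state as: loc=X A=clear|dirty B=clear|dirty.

step 1/7 (Right): loc=B A=dirty B=clear
step 2/7 (Left): loc=A A=dirty B=clear
step 3/7 (Left): loc=A A=dirty B=clear
step 4/7 (Suck): loc=A A=clear B=clear
step 5/7 (Left): loc=A A=clear B=clear
step 6/7 (Suck): loc=A A=clear B=clear
step 7/7 (Left): loc=A A=clear B=clear

loc=A A=clear B=clear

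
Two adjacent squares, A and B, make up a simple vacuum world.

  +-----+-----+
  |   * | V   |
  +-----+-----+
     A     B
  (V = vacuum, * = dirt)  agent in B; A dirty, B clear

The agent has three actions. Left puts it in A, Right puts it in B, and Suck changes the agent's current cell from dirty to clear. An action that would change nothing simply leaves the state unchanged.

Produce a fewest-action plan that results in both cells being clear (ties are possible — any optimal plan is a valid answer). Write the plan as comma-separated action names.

Left, Suck

step 1/2 (Left): <A|dirty|clear>
step 2/2 (Suck): <A|clear|clear>
min 2: go A then Suck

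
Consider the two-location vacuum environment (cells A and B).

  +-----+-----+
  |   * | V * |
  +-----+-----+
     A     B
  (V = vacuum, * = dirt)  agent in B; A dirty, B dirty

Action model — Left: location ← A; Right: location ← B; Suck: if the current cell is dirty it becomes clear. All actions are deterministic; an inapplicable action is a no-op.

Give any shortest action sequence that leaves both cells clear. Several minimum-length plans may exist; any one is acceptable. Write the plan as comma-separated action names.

Suck, Left, Suck

t=1 Suck ⇒ in B — A dirty, B clear
t=2 Left ⇒ in A — A dirty, B clear
t=3 Suck ⇒ in A — A clear, B clear
min 3: Suck B + move + Suck A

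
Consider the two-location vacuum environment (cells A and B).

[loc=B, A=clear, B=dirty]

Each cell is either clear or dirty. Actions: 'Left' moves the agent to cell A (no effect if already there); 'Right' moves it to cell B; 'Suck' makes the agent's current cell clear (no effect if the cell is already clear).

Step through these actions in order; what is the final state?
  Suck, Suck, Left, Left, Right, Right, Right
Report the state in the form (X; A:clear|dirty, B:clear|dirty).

step 1/7 (Suck): (B; A:clear, B:clear)
step 2/7 (Suck): (B; A:clear, B:clear)
step 3/7 (Left): (A; A:clear, B:clear)
step 4/7 (Left): (A; A:clear, B:clear)
step 5/7 (Right): (B; A:clear, B:clear)
step 6/7 (Right): (B; A:clear, B:clear)
step 7/7 (Right): (B; A:clear, B:clear)

(B; A:clear, B:clear)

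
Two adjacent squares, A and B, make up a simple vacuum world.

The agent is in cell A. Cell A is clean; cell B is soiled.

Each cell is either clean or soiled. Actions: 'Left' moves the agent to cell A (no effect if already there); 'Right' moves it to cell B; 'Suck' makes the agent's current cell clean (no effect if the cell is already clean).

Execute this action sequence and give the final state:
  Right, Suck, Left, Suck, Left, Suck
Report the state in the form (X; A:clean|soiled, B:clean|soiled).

t=1 Right ⇒ (B; A:clean, B:soiled)
t=2 Suck ⇒ (B; A:clean, B:clean)
t=3 Left ⇒ (A; A:clean, B:clean)
t=4 Suck ⇒ (A; A:clean, B:clean)
t=5 Left ⇒ (A; A:clean, B:clean)
t=6 Suck ⇒ (A; A:clean, B:clean)

(A; A:clean, B:clean)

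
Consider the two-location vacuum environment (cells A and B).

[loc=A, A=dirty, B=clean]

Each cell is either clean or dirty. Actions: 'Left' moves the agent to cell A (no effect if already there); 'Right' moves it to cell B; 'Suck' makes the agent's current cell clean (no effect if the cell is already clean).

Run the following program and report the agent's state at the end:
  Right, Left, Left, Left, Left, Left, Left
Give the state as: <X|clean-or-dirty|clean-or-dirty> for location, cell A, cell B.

Right (#1): <B|dirty|clean>
Left (#2): <A|dirty|clean>
Left (#3): <A|dirty|clean>
Left (#4): <A|dirty|clean>
Left (#5): <A|dirty|clean>
Left (#6): <A|dirty|clean>
Left (#7): <A|dirty|clean>

<A|dirty|clean>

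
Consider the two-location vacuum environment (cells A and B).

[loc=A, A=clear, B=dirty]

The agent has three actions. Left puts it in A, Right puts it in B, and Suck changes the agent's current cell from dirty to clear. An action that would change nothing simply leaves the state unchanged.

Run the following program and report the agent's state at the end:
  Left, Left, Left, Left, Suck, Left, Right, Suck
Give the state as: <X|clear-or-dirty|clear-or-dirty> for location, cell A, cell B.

<B|clear|clear>

Left (#1): <A|clear|dirty>
Left (#2): <A|clear|dirty>
Left (#3): <A|clear|dirty>
Left (#4): <A|clear|dirty>
Suck (#5): <A|clear|dirty>
Left (#6): <A|clear|dirty>
Right (#7): <B|clear|dirty>
Suck (#8): <B|clear|clear>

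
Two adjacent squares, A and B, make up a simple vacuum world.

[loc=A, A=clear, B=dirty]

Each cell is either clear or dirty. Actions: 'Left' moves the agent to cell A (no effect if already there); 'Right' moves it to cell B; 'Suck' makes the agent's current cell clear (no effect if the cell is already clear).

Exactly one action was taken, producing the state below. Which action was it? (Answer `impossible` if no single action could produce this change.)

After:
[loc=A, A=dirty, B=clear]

impossible

try  Left: loc=A A=clear B=dirty
try Right: loc=B A=clear B=dirty
try  Suck: loc=A A=clear B=dirty
no single action produces the after-state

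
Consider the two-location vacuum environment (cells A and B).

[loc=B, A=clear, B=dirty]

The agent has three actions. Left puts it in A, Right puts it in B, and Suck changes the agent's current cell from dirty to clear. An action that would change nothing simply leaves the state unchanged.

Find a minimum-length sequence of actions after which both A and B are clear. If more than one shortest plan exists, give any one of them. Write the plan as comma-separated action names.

Suck

1. Suck → (B; A:clear, B:clear)
min 1: B is dirty, one Suck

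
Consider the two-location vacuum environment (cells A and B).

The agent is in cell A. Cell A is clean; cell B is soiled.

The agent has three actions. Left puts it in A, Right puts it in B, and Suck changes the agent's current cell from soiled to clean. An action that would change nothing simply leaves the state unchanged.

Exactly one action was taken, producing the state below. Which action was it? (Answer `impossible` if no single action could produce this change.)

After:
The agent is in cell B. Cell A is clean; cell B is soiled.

Right

try  Left: (A; A:clean, B:soiled)
try Right: (B; A:clean, B:soiled)  ← match
try  Suck: (A; A:clean, B:soiled)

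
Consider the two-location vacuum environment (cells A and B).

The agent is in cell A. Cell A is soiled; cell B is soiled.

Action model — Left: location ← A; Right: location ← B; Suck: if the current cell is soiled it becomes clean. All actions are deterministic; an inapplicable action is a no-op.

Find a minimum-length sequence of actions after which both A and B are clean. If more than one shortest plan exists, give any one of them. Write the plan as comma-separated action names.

t=1 Suck ⇒ <A|clean|soiled>
t=2 Right ⇒ <B|clean|soiled>
t=3 Suck ⇒ <B|clean|clean>
min 3: Suck A + move + Suck B

Suck, Right, Suck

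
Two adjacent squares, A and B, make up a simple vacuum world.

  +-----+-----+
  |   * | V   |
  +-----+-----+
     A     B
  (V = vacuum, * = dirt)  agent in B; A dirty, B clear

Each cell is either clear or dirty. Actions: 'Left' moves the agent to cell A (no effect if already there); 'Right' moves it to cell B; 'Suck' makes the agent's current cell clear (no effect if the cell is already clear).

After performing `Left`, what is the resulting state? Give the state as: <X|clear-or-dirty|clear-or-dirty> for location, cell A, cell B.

start: <B|dirty|clear>
step 1/1 (Left): <A|dirty|clear>

<A|dirty|clear>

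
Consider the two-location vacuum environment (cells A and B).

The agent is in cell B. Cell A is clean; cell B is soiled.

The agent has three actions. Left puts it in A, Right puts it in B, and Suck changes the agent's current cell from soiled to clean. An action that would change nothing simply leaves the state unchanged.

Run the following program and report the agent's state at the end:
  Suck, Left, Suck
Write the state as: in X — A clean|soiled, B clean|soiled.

in A — A clean, B clean

1) do Suck; now in B — A clean, B clean
2) do Left; now in A — A clean, B clean
3) do Suck; now in A — A clean, B clean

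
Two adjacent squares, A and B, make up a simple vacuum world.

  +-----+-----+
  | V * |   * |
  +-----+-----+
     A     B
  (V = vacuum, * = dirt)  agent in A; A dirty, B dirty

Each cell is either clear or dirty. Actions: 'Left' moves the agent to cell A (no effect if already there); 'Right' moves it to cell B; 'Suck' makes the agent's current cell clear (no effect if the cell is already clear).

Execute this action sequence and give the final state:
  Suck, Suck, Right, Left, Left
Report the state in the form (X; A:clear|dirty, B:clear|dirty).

(A; A:clear, B:dirty)

1. Suck → (A; A:clear, B:dirty)
2. Suck → (A; A:clear, B:dirty)
3. Right → (B; A:clear, B:dirty)
4. Left → (A; A:clear, B:dirty)
5. Left → (A; A:clear, B:dirty)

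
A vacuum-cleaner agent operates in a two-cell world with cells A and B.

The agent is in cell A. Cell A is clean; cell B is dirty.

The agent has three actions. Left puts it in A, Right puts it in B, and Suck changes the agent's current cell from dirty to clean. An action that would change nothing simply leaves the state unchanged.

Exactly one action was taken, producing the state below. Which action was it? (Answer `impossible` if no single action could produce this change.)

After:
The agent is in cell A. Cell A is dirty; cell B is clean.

impossible

try  Left: (A; A:clean, B:dirty)
try Right: (B; A:clean, B:dirty)
try  Suck: (A; A:clean, B:dirty)
no single action produces the after-state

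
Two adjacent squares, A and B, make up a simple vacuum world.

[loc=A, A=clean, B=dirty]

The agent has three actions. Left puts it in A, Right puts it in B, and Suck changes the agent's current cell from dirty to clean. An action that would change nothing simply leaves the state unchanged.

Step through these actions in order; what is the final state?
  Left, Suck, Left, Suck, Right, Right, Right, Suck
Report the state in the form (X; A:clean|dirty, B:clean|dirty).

t=1 Left ⇒ (A; A:clean, B:dirty)
t=2 Suck ⇒ (A; A:clean, B:dirty)
t=3 Left ⇒ (A; A:clean, B:dirty)
t=4 Suck ⇒ (A; A:clean, B:dirty)
t=5 Right ⇒ (B; A:clean, B:dirty)
t=6 Right ⇒ (B; A:clean, B:dirty)
t=7 Right ⇒ (B; A:clean, B:dirty)
t=8 Suck ⇒ (B; A:clean, B:clean)

(B; A:clean, B:clean)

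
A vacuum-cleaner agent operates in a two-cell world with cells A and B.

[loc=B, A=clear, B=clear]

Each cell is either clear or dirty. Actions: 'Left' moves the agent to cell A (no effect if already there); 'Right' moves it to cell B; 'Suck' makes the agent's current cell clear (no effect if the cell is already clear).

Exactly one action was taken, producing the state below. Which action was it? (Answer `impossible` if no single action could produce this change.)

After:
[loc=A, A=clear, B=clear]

try  Left: (A; A:clear, B:clear)  ← match
try Right: (B; A:clear, B:clear)
try  Suck: (B; A:clear, B:clear)

Left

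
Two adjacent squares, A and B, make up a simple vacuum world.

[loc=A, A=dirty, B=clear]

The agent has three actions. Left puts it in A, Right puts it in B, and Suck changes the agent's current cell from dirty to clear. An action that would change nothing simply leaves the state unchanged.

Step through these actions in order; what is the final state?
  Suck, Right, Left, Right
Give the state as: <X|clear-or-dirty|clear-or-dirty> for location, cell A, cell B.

1) do Suck; now <A|clear|clear>
2) do Right; now <B|clear|clear>
3) do Left; now <A|clear|clear>
4) do Right; now <B|clear|clear>

<B|clear|clear>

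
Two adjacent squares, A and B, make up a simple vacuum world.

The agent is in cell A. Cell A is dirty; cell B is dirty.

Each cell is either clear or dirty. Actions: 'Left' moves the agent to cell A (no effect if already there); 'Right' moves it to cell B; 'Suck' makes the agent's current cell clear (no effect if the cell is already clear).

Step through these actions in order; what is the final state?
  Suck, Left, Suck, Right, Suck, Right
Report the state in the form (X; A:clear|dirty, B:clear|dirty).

t=1 Suck ⇒ (A; A:clear, B:dirty)
t=2 Left ⇒ (A; A:clear, B:dirty)
t=3 Suck ⇒ (A; A:clear, B:dirty)
t=4 Right ⇒ (B; A:clear, B:dirty)
t=5 Suck ⇒ (B; A:clear, B:clear)
t=6 Right ⇒ (B; A:clear, B:clear)

(B; A:clear, B:clear)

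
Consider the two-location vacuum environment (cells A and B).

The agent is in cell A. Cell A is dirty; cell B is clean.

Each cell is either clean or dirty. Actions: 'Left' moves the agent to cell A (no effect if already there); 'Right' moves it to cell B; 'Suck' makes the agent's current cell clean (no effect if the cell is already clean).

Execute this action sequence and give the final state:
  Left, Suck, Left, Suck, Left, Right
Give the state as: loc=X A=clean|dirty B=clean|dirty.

loc=B A=clean B=clean

1. Left → loc=A A=dirty B=clean
2. Suck → loc=A A=clean B=clean
3. Left → loc=A A=clean B=clean
4. Suck → loc=A A=clean B=clean
5. Left → loc=A A=clean B=clean
6. Right → loc=B A=clean B=clean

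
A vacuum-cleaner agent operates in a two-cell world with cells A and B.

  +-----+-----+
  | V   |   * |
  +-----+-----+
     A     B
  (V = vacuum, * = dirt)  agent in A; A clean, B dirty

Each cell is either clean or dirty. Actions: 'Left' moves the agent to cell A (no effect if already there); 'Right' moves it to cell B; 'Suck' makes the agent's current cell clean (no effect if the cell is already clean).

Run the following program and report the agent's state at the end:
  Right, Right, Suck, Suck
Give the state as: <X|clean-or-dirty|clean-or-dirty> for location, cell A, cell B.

step 1/4 (Right): <B|clean|dirty>
step 2/4 (Right): <B|clean|dirty>
step 3/4 (Suck): <B|clean|clean>
step 4/4 (Suck): <B|clean|clean>

<B|clean|clean>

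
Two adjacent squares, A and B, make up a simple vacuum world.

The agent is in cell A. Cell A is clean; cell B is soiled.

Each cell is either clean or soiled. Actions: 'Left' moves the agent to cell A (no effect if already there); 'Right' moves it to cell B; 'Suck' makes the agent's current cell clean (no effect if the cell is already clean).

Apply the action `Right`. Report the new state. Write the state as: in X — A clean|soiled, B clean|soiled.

start: in A — A clean, B soiled
[1] after Right: in B — A clean, B soiled

in B — A clean, B soiled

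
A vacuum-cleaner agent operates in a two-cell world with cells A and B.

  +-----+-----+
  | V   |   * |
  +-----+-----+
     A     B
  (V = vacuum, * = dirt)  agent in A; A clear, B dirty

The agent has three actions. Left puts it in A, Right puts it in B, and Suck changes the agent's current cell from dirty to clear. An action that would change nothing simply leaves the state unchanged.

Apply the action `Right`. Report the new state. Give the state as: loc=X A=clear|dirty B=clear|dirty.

loc=B A=clear B=dirty

start: loc=A A=clear B=dirty
step 1/1 (Right): loc=B A=clear B=dirty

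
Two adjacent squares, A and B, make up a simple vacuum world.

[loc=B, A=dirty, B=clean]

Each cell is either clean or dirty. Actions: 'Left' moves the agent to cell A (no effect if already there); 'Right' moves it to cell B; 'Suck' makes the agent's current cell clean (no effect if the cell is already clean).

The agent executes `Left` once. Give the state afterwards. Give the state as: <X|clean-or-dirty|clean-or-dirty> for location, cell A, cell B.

<A|dirty|clean>

start: <B|dirty|clean>
t=1 Left ⇒ <A|dirty|clean>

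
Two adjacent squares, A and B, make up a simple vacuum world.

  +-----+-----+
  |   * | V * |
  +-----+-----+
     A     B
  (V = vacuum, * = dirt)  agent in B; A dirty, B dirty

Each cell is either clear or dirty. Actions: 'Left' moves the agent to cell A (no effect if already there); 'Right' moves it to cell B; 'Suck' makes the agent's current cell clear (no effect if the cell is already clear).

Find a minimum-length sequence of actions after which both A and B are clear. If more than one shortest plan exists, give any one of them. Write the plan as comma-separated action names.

Suck, Left, Suck

1. Suck → in B — A dirty, B clear
2. Left → in A — A dirty, B clear
3. Suck → in A — A clear, B clear
min 3: Suck B + move + Suck A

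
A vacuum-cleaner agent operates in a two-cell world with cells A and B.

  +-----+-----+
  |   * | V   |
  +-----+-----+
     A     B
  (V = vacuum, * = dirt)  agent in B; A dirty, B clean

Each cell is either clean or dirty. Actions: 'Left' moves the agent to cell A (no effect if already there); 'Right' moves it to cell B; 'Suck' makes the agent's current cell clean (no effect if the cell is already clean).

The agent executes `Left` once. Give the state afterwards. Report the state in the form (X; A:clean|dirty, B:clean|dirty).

start: (B; A:dirty, B:clean)
Left (#1): (A; A:dirty, B:clean)

(A; A:dirty, B:clean)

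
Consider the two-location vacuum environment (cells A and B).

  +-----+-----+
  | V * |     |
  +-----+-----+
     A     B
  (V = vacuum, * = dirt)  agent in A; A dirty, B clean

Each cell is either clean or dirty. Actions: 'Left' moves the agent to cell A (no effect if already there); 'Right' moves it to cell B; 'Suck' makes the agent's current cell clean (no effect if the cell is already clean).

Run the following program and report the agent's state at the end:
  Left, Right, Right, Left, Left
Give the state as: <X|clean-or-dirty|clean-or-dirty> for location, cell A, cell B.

[1] after Left: <A|dirty|clean>
[2] after Right: <B|dirty|clean>
[3] after Right: <B|dirty|clean>
[4] after Left: <A|dirty|clean>
[5] after Left: <A|dirty|clean>

<A|dirty|clean>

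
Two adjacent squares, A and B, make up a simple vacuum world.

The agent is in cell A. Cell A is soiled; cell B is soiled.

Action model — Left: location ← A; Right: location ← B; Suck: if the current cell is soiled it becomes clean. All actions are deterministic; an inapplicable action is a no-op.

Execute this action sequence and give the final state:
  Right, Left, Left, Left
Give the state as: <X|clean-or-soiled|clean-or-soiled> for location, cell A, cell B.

1) do Right; now <B|soiled|soiled>
2) do Left; now <A|soiled|soiled>
3) do Left; now <A|soiled|soiled>
4) do Left; now <A|soiled|soiled>

<A|soiled|soiled>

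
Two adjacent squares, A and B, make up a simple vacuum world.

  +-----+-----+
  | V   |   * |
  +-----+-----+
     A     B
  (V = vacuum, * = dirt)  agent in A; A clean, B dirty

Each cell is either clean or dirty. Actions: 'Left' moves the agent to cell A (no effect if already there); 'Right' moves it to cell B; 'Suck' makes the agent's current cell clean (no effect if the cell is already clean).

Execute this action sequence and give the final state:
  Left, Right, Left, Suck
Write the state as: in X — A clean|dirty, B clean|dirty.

in A — A clean, B dirty

[1] after Left: in A — A clean, B dirty
[2] after Right: in B — A clean, B dirty
[3] after Left: in A — A clean, B dirty
[4] after Suck: in A — A clean, B dirty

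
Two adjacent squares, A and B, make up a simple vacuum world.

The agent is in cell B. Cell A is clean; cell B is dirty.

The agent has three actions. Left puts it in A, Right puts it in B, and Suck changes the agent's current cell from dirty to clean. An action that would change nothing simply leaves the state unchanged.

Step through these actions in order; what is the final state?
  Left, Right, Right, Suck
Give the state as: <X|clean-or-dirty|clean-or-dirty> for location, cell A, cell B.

<B|clean|clean>

Left (#1): <A|clean|dirty>
Right (#2): <B|clean|dirty>
Right (#3): <B|clean|dirty>
Suck (#4): <B|clean|clean>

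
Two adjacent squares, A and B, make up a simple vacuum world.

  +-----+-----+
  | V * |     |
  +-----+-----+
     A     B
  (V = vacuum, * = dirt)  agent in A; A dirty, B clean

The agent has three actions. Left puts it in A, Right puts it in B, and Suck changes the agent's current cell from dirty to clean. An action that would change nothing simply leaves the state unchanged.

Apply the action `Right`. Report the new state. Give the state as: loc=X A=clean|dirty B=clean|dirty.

start: loc=A A=dirty B=clean
t=1 Right ⇒ loc=B A=dirty B=clean

loc=B A=dirty B=clean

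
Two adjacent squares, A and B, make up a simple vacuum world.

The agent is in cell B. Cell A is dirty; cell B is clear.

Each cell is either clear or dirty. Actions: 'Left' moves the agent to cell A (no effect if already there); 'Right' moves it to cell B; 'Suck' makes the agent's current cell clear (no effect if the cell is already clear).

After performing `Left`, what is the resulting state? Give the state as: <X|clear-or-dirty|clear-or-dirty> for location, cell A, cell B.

<A|dirty|clear>

start: <B|dirty|clear>
1. Left → <A|dirty|clear>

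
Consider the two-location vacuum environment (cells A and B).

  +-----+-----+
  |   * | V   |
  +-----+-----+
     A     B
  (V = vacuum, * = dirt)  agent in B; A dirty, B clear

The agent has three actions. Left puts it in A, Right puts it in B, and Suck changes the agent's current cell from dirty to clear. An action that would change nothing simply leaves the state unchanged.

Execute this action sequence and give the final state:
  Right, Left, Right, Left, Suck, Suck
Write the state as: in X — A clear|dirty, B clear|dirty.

[1] after Right: in B — A dirty, B clear
[2] after Left: in A — A dirty, B clear
[3] after Right: in B — A dirty, B clear
[4] after Left: in A — A dirty, B clear
[5] after Suck: in A — A clear, B clear
[6] after Suck: in A — A clear, B clear

in A — A clear, B clear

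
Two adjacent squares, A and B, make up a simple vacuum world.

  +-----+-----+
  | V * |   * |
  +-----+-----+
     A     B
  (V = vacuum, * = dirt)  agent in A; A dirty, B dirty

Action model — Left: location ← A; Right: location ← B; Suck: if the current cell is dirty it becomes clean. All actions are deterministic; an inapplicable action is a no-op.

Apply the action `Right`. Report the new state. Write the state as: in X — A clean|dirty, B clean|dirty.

in B — A dirty, B dirty

start: in A — A dirty, B dirty
Right (#1): in B — A dirty, B dirty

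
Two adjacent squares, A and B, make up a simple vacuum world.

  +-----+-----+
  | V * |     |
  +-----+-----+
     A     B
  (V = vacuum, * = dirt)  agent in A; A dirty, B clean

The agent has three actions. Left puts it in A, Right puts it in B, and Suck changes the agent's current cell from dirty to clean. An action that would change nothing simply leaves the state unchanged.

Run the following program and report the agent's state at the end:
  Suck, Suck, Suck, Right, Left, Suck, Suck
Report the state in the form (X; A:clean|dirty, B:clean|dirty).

(A; A:clean, B:clean)

1) do Suck; now (A; A:clean, B:clean)
2) do Suck; now (A; A:clean, B:clean)
3) do Suck; now (A; A:clean, B:clean)
4) do Right; now (B; A:clean, B:clean)
5) do Left; now (A; A:clean, B:clean)
6) do Suck; now (A; A:clean, B:clean)
7) do Suck; now (A; A:clean, B:clean)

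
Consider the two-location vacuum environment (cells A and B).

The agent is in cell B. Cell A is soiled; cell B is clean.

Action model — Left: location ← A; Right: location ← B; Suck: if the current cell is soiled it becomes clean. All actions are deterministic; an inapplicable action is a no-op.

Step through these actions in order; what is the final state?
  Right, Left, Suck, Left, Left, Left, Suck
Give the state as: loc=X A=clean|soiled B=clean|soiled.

1. Right → loc=B A=soiled B=clean
2. Left → loc=A A=soiled B=clean
3. Suck → loc=A A=clean B=clean
4. Left → loc=A A=clean B=clean
5. Left → loc=A A=clean B=clean
6. Left → loc=A A=clean B=clean
7. Suck → loc=A A=clean B=clean

loc=A A=clean B=clean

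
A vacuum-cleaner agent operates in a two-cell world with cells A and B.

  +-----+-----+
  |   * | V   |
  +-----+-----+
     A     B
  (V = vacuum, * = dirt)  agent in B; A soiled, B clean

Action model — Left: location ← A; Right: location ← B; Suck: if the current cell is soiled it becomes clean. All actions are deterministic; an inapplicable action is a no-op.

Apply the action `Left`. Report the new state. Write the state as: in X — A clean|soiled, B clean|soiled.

in A — A soiled, B clean

start: in B — A soiled, B clean
1) do Left; now in A — A soiled, B clean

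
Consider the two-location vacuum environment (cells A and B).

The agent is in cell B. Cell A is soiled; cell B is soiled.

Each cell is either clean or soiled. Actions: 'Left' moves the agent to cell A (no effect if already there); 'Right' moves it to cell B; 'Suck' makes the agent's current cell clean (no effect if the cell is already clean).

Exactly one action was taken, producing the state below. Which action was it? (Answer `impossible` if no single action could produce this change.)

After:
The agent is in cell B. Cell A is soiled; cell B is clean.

Suck

try  Left: <A|soiled|soiled>
try Right: <B|soiled|soiled>
try  Suck: <B|soiled|clean>  ← match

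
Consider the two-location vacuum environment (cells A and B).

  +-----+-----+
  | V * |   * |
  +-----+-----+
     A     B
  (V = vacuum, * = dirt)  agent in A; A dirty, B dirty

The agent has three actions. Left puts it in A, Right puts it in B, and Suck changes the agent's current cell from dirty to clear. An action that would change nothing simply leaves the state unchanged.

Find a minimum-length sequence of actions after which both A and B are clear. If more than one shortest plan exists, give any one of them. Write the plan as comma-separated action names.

step 1/3 (Suck): in A — A clear, B dirty
step 2/3 (Right): in B — A clear, B dirty
step 3/3 (Suck): in B — A clear, B clear
min 3: Suck A + move + Suck B

Suck, Right, Suck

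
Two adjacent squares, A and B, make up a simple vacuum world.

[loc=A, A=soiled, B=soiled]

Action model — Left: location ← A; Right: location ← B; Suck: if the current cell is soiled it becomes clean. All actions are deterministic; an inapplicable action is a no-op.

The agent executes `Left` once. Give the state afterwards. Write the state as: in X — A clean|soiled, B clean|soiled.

start: in A — A soiled, B soiled
t=1 Left ⇒ in A — A soiled, B soiled

in A — A soiled, B soiled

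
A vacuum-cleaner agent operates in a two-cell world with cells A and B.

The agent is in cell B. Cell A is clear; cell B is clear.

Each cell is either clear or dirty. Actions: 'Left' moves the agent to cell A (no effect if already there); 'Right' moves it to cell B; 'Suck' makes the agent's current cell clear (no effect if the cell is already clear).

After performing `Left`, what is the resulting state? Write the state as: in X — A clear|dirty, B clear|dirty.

in A — A clear, B clear

start: in B — A clear, B clear
t=1 Left ⇒ in A — A clear, B clear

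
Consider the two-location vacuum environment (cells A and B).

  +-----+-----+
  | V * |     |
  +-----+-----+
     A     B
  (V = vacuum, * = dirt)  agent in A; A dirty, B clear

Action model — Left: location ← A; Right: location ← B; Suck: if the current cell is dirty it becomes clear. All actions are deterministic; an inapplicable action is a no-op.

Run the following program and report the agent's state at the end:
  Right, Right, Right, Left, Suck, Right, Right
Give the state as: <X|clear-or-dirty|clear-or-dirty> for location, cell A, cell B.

Right (#1): <B|dirty|clear>
Right (#2): <B|dirty|clear>
Right (#3): <B|dirty|clear>
Left (#4): <A|dirty|clear>
Suck (#5): <A|clear|clear>
Right (#6): <B|clear|clear>
Right (#7): <B|clear|clear>

<B|clear|clear>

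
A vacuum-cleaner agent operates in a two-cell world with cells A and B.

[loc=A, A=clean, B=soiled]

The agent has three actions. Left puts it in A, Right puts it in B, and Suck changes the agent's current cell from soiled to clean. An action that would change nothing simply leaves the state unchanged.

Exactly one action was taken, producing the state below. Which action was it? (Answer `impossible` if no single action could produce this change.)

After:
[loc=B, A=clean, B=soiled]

Right

try  Left: in A — A clean, B soiled
try Right: in B — A clean, B soiled  ← match
try  Suck: in A — A clean, B soiled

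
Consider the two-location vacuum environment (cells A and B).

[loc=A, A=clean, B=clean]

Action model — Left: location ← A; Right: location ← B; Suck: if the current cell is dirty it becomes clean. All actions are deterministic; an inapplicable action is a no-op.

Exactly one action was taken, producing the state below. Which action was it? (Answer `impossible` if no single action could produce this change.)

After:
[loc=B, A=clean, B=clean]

try  Left: in A — A clean, B clean
try Right: in B — A clean, B clean  ← match
try  Suck: in A — A clean, B clean

Right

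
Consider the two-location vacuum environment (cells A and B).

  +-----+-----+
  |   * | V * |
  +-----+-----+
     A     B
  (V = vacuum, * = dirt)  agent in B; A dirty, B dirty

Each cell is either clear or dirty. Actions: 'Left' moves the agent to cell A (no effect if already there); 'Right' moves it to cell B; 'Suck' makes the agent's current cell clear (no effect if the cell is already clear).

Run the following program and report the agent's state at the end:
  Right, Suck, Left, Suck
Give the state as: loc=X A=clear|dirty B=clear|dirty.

1. Right → loc=B A=dirty B=dirty
2. Suck → loc=B A=dirty B=clear
3. Left → loc=A A=dirty B=clear
4. Suck → loc=A A=clear B=clear

loc=A A=clear B=clear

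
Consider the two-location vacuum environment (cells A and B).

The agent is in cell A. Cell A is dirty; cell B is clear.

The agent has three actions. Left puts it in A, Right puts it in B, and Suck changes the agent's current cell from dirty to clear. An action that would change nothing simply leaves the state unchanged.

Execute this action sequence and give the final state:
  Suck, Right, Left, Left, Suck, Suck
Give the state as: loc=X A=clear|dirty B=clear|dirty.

loc=A A=clear B=clear

Suck (#1): loc=A A=clear B=clear
Right (#2): loc=B A=clear B=clear
Left (#3): loc=A A=clear B=clear
Left (#4): loc=A A=clear B=clear
Suck (#5): loc=A A=clear B=clear
Suck (#6): loc=A A=clear B=clear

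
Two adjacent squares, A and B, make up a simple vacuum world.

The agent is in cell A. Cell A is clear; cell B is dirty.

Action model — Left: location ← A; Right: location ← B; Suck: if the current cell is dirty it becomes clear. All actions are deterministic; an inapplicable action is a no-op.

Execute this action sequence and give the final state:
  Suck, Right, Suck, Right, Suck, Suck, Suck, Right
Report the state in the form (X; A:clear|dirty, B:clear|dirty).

t=1 Suck ⇒ (A; A:clear, B:dirty)
t=2 Right ⇒ (B; A:clear, B:dirty)
t=3 Suck ⇒ (B; A:clear, B:clear)
t=4 Right ⇒ (B; A:clear, B:clear)
t=5 Suck ⇒ (B; A:clear, B:clear)
t=6 Suck ⇒ (B; A:clear, B:clear)
t=7 Suck ⇒ (B; A:clear, B:clear)
t=8 Right ⇒ (B; A:clear, B:clear)

(B; A:clear, B:clear)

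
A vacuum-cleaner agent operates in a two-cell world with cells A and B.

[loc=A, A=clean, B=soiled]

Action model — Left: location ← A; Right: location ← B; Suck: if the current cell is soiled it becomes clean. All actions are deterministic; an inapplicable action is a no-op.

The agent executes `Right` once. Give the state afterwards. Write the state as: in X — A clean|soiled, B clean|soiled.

start: in A — A clean, B soiled
1) do Right; now in B — A clean, B soiled

in B — A clean, B soiled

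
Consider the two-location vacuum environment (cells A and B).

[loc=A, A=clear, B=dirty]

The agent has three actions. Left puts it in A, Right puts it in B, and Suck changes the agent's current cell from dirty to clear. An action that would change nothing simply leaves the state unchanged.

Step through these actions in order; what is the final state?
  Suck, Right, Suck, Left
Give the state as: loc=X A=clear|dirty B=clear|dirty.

step 1/4 (Suck): loc=A A=clear B=dirty
step 2/4 (Right): loc=B A=clear B=dirty
step 3/4 (Suck): loc=B A=clear B=clear
step 4/4 (Left): loc=A A=clear B=clear

loc=A A=clear B=clear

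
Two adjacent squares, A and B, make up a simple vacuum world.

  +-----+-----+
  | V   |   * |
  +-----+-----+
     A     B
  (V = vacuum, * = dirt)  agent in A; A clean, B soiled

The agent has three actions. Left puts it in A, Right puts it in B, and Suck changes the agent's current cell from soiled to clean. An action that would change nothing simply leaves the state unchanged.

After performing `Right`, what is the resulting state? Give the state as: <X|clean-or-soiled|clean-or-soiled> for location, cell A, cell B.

start: <A|clean|soiled>
t=1 Right ⇒ <B|clean|soiled>

<B|clean|soiled>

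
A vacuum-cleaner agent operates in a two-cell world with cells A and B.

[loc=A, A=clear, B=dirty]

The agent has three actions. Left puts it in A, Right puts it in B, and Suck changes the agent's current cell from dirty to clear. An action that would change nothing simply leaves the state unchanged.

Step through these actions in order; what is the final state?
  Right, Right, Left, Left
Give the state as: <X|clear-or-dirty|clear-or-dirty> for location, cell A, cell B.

Right (#1): <B|clear|dirty>
Right (#2): <B|clear|dirty>
Left (#3): <A|clear|dirty>
Left (#4): <A|clear|dirty>

<A|clear|dirty>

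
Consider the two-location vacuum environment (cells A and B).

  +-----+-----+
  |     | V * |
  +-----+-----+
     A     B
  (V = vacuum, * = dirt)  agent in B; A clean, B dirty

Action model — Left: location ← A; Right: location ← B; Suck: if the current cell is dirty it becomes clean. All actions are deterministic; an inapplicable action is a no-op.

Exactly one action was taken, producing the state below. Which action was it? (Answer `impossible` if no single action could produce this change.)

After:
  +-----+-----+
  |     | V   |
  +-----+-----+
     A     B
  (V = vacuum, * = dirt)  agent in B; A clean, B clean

Suck

try  Left: <A|clean|dirty>
try Right: <B|clean|dirty>
try  Suck: <B|clean|clean>  ← match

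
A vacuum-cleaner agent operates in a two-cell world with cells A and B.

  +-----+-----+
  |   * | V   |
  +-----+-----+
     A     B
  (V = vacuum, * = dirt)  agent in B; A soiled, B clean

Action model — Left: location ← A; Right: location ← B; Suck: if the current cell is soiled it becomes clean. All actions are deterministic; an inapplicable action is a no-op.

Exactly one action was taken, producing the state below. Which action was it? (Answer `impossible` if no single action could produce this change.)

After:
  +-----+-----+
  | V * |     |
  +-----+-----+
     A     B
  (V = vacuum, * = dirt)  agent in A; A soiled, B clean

try  Left: loc=A A=soiled B=clean  ← match
try Right: loc=B A=soiled B=clean
try  Suck: loc=B A=soiled B=clean

Left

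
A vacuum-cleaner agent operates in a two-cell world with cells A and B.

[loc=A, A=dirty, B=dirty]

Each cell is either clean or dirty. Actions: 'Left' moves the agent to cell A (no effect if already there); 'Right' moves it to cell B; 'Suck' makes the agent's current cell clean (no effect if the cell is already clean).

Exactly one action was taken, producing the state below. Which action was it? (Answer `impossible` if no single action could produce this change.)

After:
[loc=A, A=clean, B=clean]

impossible

try  Left: in A — A dirty, B dirty
try Right: in B — A dirty, B dirty
try  Suck: in A — A clean, B dirty
no single action produces the after-state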